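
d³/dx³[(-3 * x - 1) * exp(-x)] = (3*x - 8)*exp(-x)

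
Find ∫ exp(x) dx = exp(x) + C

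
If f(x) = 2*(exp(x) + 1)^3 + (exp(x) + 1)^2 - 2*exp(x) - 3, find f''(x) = 18*exp(3*x) + 28*exp(2*x) + 6*exp(x)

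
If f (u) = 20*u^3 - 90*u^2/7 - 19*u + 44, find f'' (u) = 120*u - 180/7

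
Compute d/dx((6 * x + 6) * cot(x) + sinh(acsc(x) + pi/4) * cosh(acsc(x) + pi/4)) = -(6*x^3*sqrt(1 - 1/x^2)/sin(x)^2 - 6*x^2*sqrt(1 - 1/x^2)/tan(x) + 6*x^2*sqrt(1 - 1/x^2)/sin(x)^2 + cosh(2*acsc(x) + pi/2))/(x^2*sqrt(1 - 1/x^2))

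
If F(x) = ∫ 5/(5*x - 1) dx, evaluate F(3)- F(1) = -log(4) + log(14)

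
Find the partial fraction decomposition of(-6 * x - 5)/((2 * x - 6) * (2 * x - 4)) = 17/(4*(x - 2)) - 23/(4*(x - 3))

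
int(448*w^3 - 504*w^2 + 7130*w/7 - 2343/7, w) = 112*w^4 - 168*w^3 + 3565*w^2/7 - 2343*w/7 + C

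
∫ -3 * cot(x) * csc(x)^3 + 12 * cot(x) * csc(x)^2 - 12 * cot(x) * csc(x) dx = (csc(x) - 2)^3 + C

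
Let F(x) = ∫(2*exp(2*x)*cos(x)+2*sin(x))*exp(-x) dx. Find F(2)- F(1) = -(E - exp(-1))*(cos(1) + sin(1)) + (-exp(-2) + exp(2))*(cos(2) + sin(2))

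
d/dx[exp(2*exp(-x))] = -2*exp(-x + 2*exp(-x))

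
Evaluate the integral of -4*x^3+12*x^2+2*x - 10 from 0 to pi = -(-2 + (-1 + pi)^2)^2 - 2 + 3*(-1 + pi)^2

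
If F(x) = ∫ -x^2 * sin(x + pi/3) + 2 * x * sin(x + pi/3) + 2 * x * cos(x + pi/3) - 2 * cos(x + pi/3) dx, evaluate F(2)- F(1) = cos(1 + pi/3)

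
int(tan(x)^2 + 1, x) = tan(x) + C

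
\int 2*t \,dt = t^2 + C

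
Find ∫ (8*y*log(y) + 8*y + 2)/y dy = 2*(4*y + 1)*log(y) + C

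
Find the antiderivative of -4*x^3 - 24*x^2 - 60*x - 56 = -x^4 - 8*x^3 - 30*x^2 - 56*x + C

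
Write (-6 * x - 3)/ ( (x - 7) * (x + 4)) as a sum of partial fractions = -21/(11*(x + 4)) - 45/(11*(x - 7))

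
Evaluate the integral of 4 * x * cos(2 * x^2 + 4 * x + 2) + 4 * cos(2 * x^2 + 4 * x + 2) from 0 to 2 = -sin(2) + sin(18)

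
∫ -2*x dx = -x^2 + C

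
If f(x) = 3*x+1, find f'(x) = 3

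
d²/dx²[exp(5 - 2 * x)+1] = 4*exp(5 - 2*x)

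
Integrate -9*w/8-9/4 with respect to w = -9*w^2/16 - 9*w/4 + C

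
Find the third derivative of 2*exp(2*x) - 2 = 16*exp(2*x)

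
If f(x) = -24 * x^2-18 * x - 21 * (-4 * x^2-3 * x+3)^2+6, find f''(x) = -4032*x^2 - 3024*x + 582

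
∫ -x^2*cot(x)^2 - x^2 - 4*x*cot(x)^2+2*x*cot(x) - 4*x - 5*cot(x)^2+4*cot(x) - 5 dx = ((x + 2)^2 + 1)*cot(x) + C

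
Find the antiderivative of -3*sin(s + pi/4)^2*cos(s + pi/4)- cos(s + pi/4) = -(sin(2*s) + 3)*sin(s + pi/4)/2 + C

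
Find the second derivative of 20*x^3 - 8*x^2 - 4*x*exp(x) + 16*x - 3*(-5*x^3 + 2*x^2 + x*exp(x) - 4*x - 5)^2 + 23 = 30*x^4*exp(x) - 2250*x^4 + 228*x^3*exp(x) + 1200*x^3 - 12*x^2*exp(2*x) + 312*x^2*exp(x) - 1584*x^2 - 24*x*exp(2*x) + 50*x*exp(x) - 492*x - 6*exp(2*x) + 100*exp(x) + 8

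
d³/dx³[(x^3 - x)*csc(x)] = (x^3*cos(x)/sin(x) - 6*x^3*cos(x)/sin(x)^3 - 9*x^2 + 18*x^2/sin(x)^2 - 19*x*cos(x)/sin(x) + 6*x*cos(x)/sin(x)^3 + 9 - 6/sin(x)^2)/sin(x)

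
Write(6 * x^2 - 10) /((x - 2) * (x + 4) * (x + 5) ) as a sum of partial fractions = 20/(x + 5) - 43/(3*(x + 4)) + 1/(3*(x - 2))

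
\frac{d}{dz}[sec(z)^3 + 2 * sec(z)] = (2 + 3/cos(z)^2)*sin(z)/cos(z)^2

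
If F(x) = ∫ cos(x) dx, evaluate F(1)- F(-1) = 2*sin(1)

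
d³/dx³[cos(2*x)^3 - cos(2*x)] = 64*(27*sin(x)^4 - 27*sin(x)^2 + 5)*sin(x)*cos(x)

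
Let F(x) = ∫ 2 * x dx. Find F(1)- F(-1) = 0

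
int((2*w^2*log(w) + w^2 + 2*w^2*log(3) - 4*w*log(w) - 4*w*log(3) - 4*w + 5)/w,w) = ((w - 2)^2 + 1)*log(3*w) + C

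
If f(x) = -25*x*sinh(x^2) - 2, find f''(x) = -100*x^3*sinh(x^2) - 150*x*cosh(x^2)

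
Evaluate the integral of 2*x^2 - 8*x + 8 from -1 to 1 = 52/3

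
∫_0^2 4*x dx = 8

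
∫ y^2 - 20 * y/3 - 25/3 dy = y^3/3 - 10*y^2/3 - 25*y/3 + C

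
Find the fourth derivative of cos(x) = cos(x)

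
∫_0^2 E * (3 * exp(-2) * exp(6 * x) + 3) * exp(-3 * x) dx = -exp(-1) - exp(-5) + E + exp(5)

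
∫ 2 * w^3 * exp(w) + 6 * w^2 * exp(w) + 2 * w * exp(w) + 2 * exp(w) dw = 2*w*(w^2 + 1)*exp(w) + C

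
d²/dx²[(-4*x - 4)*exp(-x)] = (4 - 4*x)*exp(-x)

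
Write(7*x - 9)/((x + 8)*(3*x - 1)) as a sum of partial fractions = -4/(5*(3*x - 1)) + 13/(5*(x + 8))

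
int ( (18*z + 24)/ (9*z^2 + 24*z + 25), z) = log((z + 4/3)^2 + 1) + C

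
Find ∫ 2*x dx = x^2 + C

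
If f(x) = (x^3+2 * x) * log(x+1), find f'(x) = (3*x^3*log(x + 1) + x^3 + 3*x^2*log(x + 1) + 2*x*log(x + 1) + 2*x + 2*log(x + 1))/(x + 1)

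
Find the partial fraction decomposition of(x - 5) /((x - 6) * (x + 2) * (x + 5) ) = -10/(33*(x + 5)) + 7/(24*(x + 2)) + 1/(88*(x - 6))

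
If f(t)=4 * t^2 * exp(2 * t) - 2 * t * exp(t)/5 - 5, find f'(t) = 8*t^2*exp(2*t) + 8*t*exp(2*t) - 2*t*exp(t)/5 - 2*exp(t)/5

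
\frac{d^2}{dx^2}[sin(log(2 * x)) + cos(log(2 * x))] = -2*cos(log(x) + log(2))/x^2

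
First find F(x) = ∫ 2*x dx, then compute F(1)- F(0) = 1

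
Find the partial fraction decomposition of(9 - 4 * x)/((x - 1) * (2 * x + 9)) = -54/(11*(2*x + 9)) + 5/(11*(x - 1))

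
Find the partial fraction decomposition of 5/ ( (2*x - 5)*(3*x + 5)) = -3/(5*(3*x + 5)) + 2/(5*(2*x - 5))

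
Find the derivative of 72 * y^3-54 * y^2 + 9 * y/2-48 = 216*y^2 - 108*y + 9/2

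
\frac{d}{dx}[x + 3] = 1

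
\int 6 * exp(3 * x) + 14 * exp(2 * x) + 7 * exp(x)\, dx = 2*(exp(x) + 1)^3 + (exp(x) + 1)^2 - exp(x) + C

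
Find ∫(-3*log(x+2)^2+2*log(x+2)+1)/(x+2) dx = (-log(x + 2)^2 + log(x + 2) + 1)*log(x + 2) + C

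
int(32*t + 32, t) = 16*t^2 + 32*t + C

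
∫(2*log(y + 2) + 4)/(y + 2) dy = (log(y + 2) + 2)^2 + C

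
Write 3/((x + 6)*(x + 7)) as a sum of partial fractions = -3/(x + 7) + 3/(x + 6)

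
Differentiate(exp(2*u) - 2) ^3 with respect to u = 6*exp(6*u) - 24*exp(4*u) + 24*exp(2*u)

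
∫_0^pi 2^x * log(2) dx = -1 + 2^pi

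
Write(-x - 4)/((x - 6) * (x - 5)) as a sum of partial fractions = 9/(x - 5) - 10/(x - 6)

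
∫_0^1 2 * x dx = 1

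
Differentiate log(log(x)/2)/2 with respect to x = 1/(2*x*log(x))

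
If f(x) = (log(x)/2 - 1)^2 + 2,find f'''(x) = (2*log(x) - 7)/(2*x^3)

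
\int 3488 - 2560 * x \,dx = -1280*x^2 + 3488*x + C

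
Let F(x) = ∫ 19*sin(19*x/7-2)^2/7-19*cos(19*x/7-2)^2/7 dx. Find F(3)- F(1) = -sin(86/7)/2 + sin(10/7)/2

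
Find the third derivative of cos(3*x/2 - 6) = 27*sin(3*x/2 - 6)/8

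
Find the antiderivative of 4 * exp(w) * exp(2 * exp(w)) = 2*exp(2*exp(w)) + C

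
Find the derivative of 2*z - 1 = 2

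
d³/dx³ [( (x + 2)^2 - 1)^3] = 120*x^3 + 720*x^2 + 1368*x + 816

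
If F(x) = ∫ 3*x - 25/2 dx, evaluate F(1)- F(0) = -11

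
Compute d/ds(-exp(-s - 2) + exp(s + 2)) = (exp(2*s + 4) + 1)*exp(-s - 2)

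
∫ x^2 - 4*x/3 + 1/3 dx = x^3/3 - 2*x^2/3 + x/3 + C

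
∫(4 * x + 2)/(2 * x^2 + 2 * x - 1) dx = log(4*x^2 + 4*x - 2) + C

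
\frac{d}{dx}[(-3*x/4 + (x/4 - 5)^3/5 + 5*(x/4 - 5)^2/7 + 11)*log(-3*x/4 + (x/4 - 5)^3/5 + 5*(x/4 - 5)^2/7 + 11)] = 3*x^2*log(x^3/320 - x^2/7 + 17*x/14 + 27/7)/320 + 3*x^2/320 - 2*x*log(x^3/320 - x^2/7 + 17*x/14 + 27/7)/7 - 2*x/7 + 17*log(x^3/320 - x^2/7 + 17*x/14 + 27/7)/14 + 17/14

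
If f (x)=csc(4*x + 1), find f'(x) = -4*cot(4*x + 1)*csc(4*x + 1)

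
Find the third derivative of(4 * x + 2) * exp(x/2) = x*exp(x/2)/2 + 13*exp(x/2)/4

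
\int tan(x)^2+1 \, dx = tan(x) + C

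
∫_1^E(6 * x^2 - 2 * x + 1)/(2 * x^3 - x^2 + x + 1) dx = -log(3) + log(-exp(2) + 1 + E + 2*exp(3))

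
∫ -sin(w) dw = cos(w) + C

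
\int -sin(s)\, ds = cos(s) + C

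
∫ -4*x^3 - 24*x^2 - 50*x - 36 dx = -x^4 - 8*x^3 - 25*x^2 - 36*x + C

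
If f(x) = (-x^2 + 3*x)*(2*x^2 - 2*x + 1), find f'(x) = -8*x^3 + 24*x^2 - 14*x + 3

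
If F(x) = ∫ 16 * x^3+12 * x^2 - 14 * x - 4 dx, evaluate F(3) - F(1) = 360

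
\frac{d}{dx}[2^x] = 2^x*log(2)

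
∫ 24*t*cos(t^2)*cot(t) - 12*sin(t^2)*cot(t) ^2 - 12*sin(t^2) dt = 12*sin(t^2)*cot(t) + C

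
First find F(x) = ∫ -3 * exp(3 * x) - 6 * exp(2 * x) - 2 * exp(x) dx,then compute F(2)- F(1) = -(1 + exp(2))^3 - E + exp(2) + (1 + E)^3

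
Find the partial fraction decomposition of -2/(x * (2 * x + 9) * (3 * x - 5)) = -18/(185*(3*x - 5)) - 8/(333*(2*x + 9)) + 2/(45*x)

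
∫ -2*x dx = -x^2 + C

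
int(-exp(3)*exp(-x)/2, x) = exp(3 - x)/2 + C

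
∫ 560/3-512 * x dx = -256*x^2 + 560*x/3 + C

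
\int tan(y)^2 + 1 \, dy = tan(y) + C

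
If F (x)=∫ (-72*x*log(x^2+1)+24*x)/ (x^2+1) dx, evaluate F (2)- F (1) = -12*log(5) - 2*(2 - 3*log(5))^2 + 2*(2 - 3*log(2))^2 + 12*log(2)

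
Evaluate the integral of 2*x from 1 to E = -1 + exp(2)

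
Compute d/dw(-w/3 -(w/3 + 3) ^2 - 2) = -2*w/9 - 7/3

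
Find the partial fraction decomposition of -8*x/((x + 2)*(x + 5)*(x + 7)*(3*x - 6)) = -28/(135*(x + 7)) + 20/(63*(x + 5)) - 4/(45*(x + 2)) - 4/(189*(x - 2))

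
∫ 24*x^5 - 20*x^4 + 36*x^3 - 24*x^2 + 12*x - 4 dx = 4*x^6 - 4*x^5 + 9*x^4 - 8*x^3 + 6*x^2 - 4*x + C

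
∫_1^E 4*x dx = -2 + 2*exp(2)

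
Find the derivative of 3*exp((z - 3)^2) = 6*z*exp(z^2 - 6*z + 9) - 18*exp(z^2 - 6*z + 9)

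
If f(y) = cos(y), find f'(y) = -sin(y)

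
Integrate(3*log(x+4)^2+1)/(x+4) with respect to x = log(x + 4)^3 + log(x + 4) + C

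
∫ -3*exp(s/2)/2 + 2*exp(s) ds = -3*exp(s/2) + 2*exp(s) + C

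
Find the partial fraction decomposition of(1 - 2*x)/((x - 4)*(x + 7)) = -15/(11*(x + 7)) - 7/(11*(x - 4))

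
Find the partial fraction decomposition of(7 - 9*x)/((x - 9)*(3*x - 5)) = 12/(11*(3*x - 5)) - 37/(11*(x - 9))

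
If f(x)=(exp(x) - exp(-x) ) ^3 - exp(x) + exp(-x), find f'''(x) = (27*exp(6*x) - 4*exp(4*x) - 4*exp(2*x) + 27)*exp(-3*x)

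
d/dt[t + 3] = 1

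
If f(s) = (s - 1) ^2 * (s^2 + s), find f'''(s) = 24*s - 6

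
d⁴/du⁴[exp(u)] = exp(u)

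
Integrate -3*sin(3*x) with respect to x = cos(3*x) + C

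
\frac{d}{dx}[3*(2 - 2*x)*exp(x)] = -6*x*exp(x)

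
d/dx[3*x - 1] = 3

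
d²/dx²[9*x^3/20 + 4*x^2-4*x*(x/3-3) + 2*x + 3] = 27*x/10 + 16/3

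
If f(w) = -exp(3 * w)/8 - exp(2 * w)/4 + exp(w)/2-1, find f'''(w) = -27*exp(3*w)/8 - 2*exp(2*w) + exp(w)/2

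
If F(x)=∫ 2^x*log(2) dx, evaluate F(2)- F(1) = 2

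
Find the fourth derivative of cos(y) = cos(y)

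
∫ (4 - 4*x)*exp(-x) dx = 4*x*exp(-x) + C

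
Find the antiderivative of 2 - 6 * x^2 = -2*x^3 + 2*x + C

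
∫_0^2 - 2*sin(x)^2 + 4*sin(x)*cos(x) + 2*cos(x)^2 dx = 2*(cos(2) + sin(2))*sin(2)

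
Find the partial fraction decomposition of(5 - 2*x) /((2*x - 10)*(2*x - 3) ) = -2/(7*(2*x - 3)) - 5/(14*(x - 5))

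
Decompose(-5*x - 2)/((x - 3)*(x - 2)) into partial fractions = 12/(x - 2) - 17/(x - 3)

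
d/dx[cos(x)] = -sin(x)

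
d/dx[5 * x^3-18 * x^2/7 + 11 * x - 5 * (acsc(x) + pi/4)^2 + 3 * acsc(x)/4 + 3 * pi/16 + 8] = (420*x^4*sqrt(1 - 1/x^2) - 144*x^3*sqrt(1 - 1/x^2) + 308*x^2*sqrt(1 - 1/x^2) + 280*acsc(x) - 21 + 70*pi)/(28*x^2*sqrt(1 - 1/x^2))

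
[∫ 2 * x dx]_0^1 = 1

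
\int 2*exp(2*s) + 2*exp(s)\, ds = (exp(s) + 1)^2 + C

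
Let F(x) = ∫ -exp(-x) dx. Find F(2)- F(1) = -exp(-1) + exp(-2)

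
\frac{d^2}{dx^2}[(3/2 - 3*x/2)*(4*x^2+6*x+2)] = -36*x - 6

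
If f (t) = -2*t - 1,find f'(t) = -2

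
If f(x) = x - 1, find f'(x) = 1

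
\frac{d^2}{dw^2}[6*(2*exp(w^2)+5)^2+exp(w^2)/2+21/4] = 384*w^2*exp(2*w^2) + 482*w^2*exp(w^2) + 96*exp(2*w^2) + 241*exp(w^2)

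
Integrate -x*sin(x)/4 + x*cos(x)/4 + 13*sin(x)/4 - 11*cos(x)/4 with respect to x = sqrt(2)*(x - 12)*sin(x + pi/4)/4 + C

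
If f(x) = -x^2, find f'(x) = -2*x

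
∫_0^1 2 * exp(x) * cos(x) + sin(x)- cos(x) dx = (-1 + E)*(cos(1) + sin(1))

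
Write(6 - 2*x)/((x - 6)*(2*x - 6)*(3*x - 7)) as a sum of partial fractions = 3/(11*(3*x - 7)) - 1/(11*(x - 6))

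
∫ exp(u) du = exp(u) + C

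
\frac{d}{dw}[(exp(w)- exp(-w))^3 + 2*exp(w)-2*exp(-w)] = (3*exp(6*w) - exp(4*w) - exp(2*w) + 3)*exp(-3*w)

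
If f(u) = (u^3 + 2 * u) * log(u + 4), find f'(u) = (3*u^3*log(u + 4) + u^3 + 12*u^2*log(u + 4) + 2*u*log(u + 4) + 2*u + 8*log(u + 4))/(u + 4)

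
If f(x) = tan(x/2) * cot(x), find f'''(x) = 3*tan(x/2)^4*cot(x)/4 - 3*tan(x/2)^3*cot(x)^2/2 - 3*tan(x/2)^3/2 + 3*tan(x/2)^2*cot(x)^3 + 4*tan(x/2)^2*cot(x) - 6*tan(x/2)*cot(x)^4 - 19*tan(x/2)*cot(x)^2/2 - 7*tan(x/2)/2 + 3*cot(x)^3 + 13*cot(x)/4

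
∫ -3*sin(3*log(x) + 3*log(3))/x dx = cos(3*log(3*x)) + C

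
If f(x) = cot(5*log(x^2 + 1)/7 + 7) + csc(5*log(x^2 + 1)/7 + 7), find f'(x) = (-10*x*cot(5*log(x^2 + 1)/7 + 7)^2 - 10*x*cot(5*log(x^2 + 1)/7 + 7)*csc(5*log(x^2 + 1)/7 + 7) - 10*x)/(7*x^2 + 7)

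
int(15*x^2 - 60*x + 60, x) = 5*x^3 - 30*x^2 + 60*x + C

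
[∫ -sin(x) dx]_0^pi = -2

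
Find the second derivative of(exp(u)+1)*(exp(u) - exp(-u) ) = (4*exp(3*u) + exp(2*u) - 1)*exp(-u)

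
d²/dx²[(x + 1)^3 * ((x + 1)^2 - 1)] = 20*x^3 + 60*x^2 + 54*x + 14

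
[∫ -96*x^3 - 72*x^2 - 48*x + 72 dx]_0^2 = -528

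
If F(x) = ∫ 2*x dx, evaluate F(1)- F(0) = 1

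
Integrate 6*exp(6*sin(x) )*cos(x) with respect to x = exp(6*sin(x)) + C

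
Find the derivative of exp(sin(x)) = exp(sin(x))*cos(x)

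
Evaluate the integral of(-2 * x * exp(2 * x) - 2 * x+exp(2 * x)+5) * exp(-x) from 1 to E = (3 - 2*E)*(-exp(-E) + exp(E)) - E + exp(-1)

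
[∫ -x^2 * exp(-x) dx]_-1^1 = -E + 5*exp(-1)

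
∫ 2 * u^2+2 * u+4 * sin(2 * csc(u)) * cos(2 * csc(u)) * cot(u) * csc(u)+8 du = 2*u^3/3 + u^2 + 8*u + cos(2*csc(u))^2 + C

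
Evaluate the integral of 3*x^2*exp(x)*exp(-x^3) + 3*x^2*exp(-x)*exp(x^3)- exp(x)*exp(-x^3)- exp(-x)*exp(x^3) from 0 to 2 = -exp(-6) + exp(6)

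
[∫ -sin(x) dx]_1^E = cos(E) - cos(1)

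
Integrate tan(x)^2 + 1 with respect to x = tan(x) + C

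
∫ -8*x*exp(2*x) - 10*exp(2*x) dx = (-4*x - 3)*exp(2*x) + C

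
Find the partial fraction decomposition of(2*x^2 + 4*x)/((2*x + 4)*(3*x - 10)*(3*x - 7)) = -7/(9*(3*x - 7)) + 10/(9*(3*x - 10))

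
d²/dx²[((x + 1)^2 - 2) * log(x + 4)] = (2*x^2*log(x + 4) + 3*x^2 + 16*x*log(x + 4) + 18*x + 32*log(x + 4) + 17)/(x^2 + 8*x + 16)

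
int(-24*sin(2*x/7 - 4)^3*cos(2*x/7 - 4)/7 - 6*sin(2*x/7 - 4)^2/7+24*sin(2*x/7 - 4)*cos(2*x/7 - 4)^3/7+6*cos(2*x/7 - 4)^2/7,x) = 3*(sin(4*x/7 - 8) + 1)*sin(4*x/7 - 8)/2 + C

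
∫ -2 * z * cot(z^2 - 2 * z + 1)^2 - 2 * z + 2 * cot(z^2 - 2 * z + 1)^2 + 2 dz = cot((z - 1)^2) + C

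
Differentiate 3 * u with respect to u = 3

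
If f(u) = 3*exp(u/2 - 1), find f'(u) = 3*exp(u/2 - 1)/2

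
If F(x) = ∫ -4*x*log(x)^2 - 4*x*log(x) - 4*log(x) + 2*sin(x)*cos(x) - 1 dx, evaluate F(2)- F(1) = -8*log(2) - 8*log(2)^2 + cos(2)/2 - cos(4)/2 + 3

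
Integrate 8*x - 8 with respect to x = 4*x^2 - 8*x + C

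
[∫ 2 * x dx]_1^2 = 3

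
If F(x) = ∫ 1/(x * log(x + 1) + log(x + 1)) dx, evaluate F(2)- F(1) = log(log(3)) - log(log(2))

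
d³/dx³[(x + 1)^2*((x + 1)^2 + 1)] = 24*x + 24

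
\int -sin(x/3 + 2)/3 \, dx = cos(x/3 + 2) + C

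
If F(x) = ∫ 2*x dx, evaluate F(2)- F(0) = 4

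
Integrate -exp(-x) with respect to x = exp(-x) + C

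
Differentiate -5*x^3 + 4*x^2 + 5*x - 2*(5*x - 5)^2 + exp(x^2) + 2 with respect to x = -15*x^2 + 2*x*exp(x^2) - 92*x + 105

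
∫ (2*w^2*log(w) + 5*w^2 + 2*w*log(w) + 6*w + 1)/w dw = (w + 1)^2*(log(w) + 2) + C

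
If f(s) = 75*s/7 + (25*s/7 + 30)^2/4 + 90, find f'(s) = 625*s/98 + 450/7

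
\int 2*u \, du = u^2 + C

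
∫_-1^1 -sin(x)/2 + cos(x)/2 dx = sin(1)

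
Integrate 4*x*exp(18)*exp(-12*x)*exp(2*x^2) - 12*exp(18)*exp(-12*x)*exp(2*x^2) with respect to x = exp(2*(x - 3)^2) + C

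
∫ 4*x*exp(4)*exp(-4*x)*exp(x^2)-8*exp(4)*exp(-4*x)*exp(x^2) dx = 2*exp((x - 2)^2) + C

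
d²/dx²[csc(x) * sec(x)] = 2*sin(x)/cos(x)^3 + 2*cos(x)/sin(x)^3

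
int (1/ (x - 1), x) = log(x - 1) + C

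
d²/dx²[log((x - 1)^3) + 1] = -3/(x^2 - 2*x + 1)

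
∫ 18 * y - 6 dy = 9*y^2 - 6*y + C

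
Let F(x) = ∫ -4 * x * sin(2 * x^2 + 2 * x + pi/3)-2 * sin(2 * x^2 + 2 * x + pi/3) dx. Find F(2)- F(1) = -cos(pi/3 + 4) + cos(pi/3 + 12)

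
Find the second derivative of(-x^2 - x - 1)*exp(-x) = (-x^2 + 3*x - 1)*exp(-x)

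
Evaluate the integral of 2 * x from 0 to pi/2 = pi^2/4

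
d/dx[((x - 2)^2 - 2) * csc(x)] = (-x^2*cos(x)/sin(x) + 2*x + 4*x*cos(x)/sin(x) - 4 - 2*cos(x)/sin(x))/sin(x)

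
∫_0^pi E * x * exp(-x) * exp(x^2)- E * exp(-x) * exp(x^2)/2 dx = -E/2 + exp(-pi + 1 + pi^2)/2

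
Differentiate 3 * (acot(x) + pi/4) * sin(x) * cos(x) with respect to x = 3*(4*x^2*cos(2*x)*acot(x) + pi*x^2*cos(2*x) - 2*sin(2*x) + 4*cos(2*x)*acot(x) + pi*cos(2*x))/(4*x^2 + 4)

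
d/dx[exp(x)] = exp(x)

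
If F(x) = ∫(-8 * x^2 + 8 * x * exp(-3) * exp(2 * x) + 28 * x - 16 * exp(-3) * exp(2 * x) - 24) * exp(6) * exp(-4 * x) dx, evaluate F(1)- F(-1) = -25*exp(10)/2 - 10*exp(5) + exp(2)/2 + 2*E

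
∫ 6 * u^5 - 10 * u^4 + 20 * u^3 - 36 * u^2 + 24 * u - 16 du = u^6 - 2*u^5 + 5*u^4 - 12*u^3 + 12*u^2 - 16*u + C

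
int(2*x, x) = x^2 + C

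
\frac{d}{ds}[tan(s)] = cos(s)^(-2)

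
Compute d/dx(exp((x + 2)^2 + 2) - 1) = 2*x*exp(x^2 + 4*x + 6) + 4*exp(x^2 + 4*x + 6)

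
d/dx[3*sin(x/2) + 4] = 3*cos(x/2)/2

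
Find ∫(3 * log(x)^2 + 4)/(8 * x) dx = (log(x)^2 + 4)*log(x)/8 + C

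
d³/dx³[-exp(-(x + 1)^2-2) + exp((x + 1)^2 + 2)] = (8*x^3*exp(2*x^2 + 4*x + 6) + 8*x^3 + 24*x^2*exp(2*x^2 + 4*x + 6) + 24*x^2 + 36*x*exp(2*x^2 + 4*x + 6) + 12*x + 20*exp(2*x^2 + 4*x + 6) - 4)*exp(-x^2 - 2*x - 3)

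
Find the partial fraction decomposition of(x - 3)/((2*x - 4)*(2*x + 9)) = 15/(26*(2*x + 9)) - 1/(26*(x - 2))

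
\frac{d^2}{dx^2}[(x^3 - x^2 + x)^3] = 72*x^7 - 168*x^6 + 252*x^5 - 210*x^4 + 120*x^3 - 36*x^2 + 6*x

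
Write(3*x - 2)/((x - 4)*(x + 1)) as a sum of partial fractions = 1/(x + 1) + 2/(x - 4)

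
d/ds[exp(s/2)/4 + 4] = exp(s/2)/8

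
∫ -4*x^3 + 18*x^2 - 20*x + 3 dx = -x^4 + 6*x^3 - 10*x^2 + 3*x + C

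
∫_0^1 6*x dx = 3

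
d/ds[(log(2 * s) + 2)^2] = (2*log(s) + 2*log(2) + 4)/s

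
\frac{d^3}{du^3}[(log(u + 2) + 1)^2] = (4*log(u + 2) - 2)/(u^3 + 6*u^2 + 12*u + 8)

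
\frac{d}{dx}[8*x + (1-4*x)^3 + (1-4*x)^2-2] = -192*x^2 + 128*x - 12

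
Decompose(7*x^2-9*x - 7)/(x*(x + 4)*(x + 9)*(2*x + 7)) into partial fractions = -126/(11*(2*x + 7)) - 641/(495*(x + 9)) + 141/(20*(x + 4)) - 1/(36*x)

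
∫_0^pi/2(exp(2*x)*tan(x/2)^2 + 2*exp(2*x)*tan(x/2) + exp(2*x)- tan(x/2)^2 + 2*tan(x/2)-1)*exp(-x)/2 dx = -exp(-pi/2) + exp(pi/2)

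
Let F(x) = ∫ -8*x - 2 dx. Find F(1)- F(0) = -6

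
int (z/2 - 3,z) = z^2/4 - 3*z + C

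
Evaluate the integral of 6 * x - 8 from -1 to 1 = -16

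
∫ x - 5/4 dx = x^2/2 - 5*x/4 + C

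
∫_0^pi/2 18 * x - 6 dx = -1 + (-1 + 3*pi/2)^2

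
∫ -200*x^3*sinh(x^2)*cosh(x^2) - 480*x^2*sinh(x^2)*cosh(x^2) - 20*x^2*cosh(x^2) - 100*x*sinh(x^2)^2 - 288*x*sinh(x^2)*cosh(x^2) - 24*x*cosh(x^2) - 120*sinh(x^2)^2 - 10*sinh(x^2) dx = -2*(5*x + 6)*((5*x + 6)*sinh(x^2) + 1)*sinh(x^2) + C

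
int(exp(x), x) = exp(x) + C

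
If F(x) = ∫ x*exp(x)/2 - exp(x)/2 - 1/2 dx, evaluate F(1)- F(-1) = -E/2 - 1 + 3*exp(-1)/2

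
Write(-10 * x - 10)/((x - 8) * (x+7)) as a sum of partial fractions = -4/(x + 7) - 6/(x - 8)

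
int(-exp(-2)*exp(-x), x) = exp(-x - 2) + C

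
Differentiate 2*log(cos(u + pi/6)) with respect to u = -2*tan(u + pi/6)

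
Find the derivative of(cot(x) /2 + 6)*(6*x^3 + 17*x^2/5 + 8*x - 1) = -3*x^3/sin(x)^2 + 108*x^2 + 9*x^2/tan(x) - 17*x^2/(10*sin(x)^2) + 204*x/5 + 17*x/(5*tan(x)) - 4*x/sin(x)^2 + 48 + 4/tan(x) + 1/(2*sin(x)^2)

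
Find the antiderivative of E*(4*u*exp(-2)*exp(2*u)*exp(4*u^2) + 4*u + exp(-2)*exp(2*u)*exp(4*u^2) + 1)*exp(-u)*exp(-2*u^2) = 2*sinh(2*u^2 + u - 1) + C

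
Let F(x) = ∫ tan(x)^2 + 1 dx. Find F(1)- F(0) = tan(1)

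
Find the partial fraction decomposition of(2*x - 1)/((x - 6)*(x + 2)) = 5/(8*(x + 2)) + 11/(8*(x - 6))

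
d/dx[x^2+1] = 2*x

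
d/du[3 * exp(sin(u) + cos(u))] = 3*sqrt(2)*exp(sin(u))*exp(cos(u))*cos(u + pi/4)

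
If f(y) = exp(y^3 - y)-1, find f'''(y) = 27*y^6*exp(y^3 - y) - 27*y^4*exp(y^3 - y) + 54*y^3*exp(y^3 - y) + 9*y^2*exp(y^3 - y) - 18*y*exp(y^3 - y) + 5*exp(y^3 - y)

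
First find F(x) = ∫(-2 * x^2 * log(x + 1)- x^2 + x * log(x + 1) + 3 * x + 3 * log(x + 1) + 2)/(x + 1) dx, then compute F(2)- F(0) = 4*log(3)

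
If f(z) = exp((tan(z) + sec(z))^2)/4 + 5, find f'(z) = (sin(z) + 1)^2*exp(2*sin(z)/cos(z)^2)*exp(cos(z)^(-2))*exp(tan(z)^2)/(2*cos(z)^3)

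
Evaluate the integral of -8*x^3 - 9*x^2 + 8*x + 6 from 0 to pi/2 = (-pi - 3)*(-pi + pi^3/8)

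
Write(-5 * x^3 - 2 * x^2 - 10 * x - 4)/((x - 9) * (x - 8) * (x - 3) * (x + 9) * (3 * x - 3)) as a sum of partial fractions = 3569/(110160*(x + 9)) + 1/(160*(x - 1)) - 187/(2160*(x - 3)) + 132/(85*(x - 8)) - 3901/(2592*(x - 9))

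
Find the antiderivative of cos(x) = sin(x) + C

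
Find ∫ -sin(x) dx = cos(x) + C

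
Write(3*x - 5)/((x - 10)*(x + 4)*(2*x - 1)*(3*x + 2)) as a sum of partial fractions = -27/(320*(3*x + 2)) + 4/(171*(2*x - 1)) + 17/(1260*(x + 4)) + 25/(8512*(x - 10))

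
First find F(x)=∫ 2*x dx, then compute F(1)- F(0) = 1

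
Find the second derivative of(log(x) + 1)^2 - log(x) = (1 - 2*log(x))/x^2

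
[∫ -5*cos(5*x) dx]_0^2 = -sin(10)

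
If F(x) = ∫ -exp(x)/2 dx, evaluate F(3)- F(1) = -exp(3)/2 + E/2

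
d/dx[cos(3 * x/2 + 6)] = -3*sin(3*x/2 + 6)/2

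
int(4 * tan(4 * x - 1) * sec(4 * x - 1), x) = sec(4*x - 1) + C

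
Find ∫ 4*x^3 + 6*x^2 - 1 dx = x^4 + 2*x^3 - x + C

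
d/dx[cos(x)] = -sin(x)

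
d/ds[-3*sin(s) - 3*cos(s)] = 3*sin(s) - 3*cos(s)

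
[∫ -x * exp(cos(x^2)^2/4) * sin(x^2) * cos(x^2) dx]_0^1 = -exp(1/4) + exp(cos(1)^2/4)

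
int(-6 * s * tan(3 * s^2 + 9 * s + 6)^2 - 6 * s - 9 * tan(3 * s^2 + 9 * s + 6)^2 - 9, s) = -tan(3*s^2 + 9*s + 6) + C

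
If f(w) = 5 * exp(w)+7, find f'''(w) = 5*exp(w)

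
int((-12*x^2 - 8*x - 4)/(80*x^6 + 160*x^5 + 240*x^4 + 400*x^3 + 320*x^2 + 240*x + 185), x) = acot(4*x^3 + 4*x^2 + 4*x + 6)/5 + C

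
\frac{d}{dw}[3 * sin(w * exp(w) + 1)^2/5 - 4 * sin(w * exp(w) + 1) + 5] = (3*w*sin(2*w*exp(w) + 2)/5 - 4*w*cos(w*exp(w) + 1) + 3*sin(2*w*exp(w) + 2)/5 - 4*cos(w*exp(w) + 1))*exp(w)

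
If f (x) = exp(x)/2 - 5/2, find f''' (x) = exp(x)/2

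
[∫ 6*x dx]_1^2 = 9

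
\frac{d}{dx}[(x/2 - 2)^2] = x/2 - 2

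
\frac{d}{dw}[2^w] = 2^w*log(2)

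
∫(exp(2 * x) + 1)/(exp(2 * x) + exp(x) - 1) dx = log(2*sinh(x) + 1) + C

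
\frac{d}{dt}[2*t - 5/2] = 2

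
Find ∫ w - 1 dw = w^2/2 - w + C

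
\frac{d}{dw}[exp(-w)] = -exp(-w)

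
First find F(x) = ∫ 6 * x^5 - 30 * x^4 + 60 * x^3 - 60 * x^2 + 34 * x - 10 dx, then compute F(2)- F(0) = 0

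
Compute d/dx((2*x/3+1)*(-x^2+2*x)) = -2*x^2 + 2*x/3 + 2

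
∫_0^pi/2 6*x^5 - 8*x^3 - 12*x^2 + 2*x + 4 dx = -4 + (-2 - pi/2 + pi^3/8)^2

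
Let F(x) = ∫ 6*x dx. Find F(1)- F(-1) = 0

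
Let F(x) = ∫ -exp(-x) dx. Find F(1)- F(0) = -1 + exp(-1)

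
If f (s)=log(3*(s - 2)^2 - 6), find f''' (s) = (4*s^3 - 24*s^2 + 72*s - 80)/(s^6 - 12*s^5 + 54*s^4 - 112*s^3 + 108*s^2 - 48*s + 8)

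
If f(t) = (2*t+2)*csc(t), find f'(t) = -2*t*cot(t)*csc(t) - 2*cot(t)*csc(t) + 2*csc(t)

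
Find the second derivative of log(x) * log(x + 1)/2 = (-x^2*log(x) - x^2*log(x + 1) + 2*x^2 - 2*x*log(x + 1) + 2*x - log(x + 1))/(2*x^4 + 4*x^3 + 2*x^2)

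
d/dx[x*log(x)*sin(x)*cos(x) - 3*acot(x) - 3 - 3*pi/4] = (x^3*log(x)*cos(2*x) + x^2*log(x)*sin(2*x)/2 + x^2*sin(2*x)/2 + x*log(x)*cos(2*x) + log(x)*sin(2*x)/2 + sin(2*x)/2 + 3)/(x^2 + 1)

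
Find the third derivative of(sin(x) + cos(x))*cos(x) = -4*sqrt(2)*cos(2*x + pi/4)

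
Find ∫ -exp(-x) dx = exp(-x) + C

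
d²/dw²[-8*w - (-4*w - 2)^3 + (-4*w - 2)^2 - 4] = 384*w + 224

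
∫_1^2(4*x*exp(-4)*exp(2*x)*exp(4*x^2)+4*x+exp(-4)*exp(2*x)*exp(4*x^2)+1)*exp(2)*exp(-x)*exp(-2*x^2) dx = -E - exp(-8) + exp(-1) + exp(8)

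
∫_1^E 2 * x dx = -1 + exp(2)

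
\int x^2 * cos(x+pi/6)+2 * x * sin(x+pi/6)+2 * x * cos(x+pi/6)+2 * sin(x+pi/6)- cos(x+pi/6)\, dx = ((x + 1)^2 - 2)*sin(x + pi/6) + C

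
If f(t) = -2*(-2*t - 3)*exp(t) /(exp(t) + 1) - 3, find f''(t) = (-4*t*exp(2*t) + 4*t*exp(t) + 2*exp(2*t) + 14*exp(t))/(exp(3*t) + 3*exp(2*t) + 3*exp(t) + 1)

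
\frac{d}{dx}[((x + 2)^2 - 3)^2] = 4*x^3 + 24*x^2 + 36*x + 8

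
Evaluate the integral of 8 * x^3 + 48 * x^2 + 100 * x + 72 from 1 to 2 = 364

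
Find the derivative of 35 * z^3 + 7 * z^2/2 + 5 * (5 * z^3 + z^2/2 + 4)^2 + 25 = 750*z^5 + 125*z^4 + 5*z^3 + 705*z^2 + 47*z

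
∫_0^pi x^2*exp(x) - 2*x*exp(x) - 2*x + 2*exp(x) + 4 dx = (-1 + exp(pi))*((-2 + pi)^2 + 2)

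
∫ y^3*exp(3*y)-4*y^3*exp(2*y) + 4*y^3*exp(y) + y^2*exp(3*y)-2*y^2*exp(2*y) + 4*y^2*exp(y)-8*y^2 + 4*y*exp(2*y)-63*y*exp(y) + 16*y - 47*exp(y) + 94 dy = -2*y*exp(y) + 4*y - (-y*exp(y) + 2*y + 5)^3/3 + 7*(-y*exp(y) + 2*y + 5)^2 + C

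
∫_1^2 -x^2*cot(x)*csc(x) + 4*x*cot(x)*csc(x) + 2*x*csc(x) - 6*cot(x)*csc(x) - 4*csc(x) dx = -3*csc(1) + 2*csc(2)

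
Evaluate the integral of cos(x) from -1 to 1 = 2*sin(1)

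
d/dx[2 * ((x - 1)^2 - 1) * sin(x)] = 2*x^2*cos(x) + 4*x*sin(x) - 4*x*cos(x) - 4*sin(x)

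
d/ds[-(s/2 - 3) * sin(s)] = -s*cos(s)/2 - sin(s)/2 + 3*cos(s)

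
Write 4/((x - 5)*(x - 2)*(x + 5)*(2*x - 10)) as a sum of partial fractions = -1/(350*(x + 5)) + 2/(63*(x - 2)) - 13/(450*(x - 5)) + 1/(15*(x - 5)^2)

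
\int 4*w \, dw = 2*w^2 + C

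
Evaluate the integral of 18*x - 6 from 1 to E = -4 + (-1 + 3*E)^2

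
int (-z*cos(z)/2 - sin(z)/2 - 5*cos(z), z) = (-z/2 - 5)*sin(z) + C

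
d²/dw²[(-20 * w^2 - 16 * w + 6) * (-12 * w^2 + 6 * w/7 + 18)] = 2880*w^2 + 7344*w/7 - 6240/7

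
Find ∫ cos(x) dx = sin(x) + C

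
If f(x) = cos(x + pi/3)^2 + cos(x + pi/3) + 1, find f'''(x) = sin(x + pi/3) + 4*cos(2*x + pi/6)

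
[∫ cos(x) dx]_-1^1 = 2*sin(1)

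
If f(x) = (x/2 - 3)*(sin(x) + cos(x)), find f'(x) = -x*sin(x)/2 + x*cos(x)/2 + 7*sin(x)/2 - 5*cos(x)/2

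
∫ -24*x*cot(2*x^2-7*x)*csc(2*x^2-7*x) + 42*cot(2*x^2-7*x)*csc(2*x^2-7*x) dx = 6*csc(x*(2*x - 7)) + C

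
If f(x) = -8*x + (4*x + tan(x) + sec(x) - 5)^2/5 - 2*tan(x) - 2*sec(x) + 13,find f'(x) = 8*x*tan(x)^2/5 + 8*x*tan(x)*sec(x)/5 + 8*x + 2*tan(x)^3/5 + 4*tan(x)^2*sec(x)/5 - 4*tan(x)^2 + 2*tan(x)*sec(x)^2/5 - 4*tan(x)*sec(x) + 2*tan(x) + 2*sec(x) - 20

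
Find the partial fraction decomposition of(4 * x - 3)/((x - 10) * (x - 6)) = -21/(4*(x - 6)) + 37/(4*(x - 10))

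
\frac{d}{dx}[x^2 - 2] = 2*x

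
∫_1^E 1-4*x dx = -2*exp(2) + 1 + E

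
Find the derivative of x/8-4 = 1/8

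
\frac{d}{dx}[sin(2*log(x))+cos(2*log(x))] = 2*sqrt(2)*cos(2*log(x) + pi/4)/x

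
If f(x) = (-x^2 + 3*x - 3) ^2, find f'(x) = 4*x^3 - 18*x^2 + 30*x - 18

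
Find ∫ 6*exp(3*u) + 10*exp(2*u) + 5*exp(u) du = 2*(exp(u) + 1)^3 - (exp(u) + 1)^2 + exp(u) + C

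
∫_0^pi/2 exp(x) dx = -1 + exp(pi/2)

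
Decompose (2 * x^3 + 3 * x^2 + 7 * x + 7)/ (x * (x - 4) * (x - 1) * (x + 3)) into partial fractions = 41/(84*(x + 3)) - 19/(12*(x - 1)) + 211/(84*(x - 4)) + 7/(12*x)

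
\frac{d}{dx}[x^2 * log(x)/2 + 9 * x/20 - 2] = x*log(x) + x/2 + 9/20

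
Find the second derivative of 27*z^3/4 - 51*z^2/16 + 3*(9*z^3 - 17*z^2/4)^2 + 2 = 7290*z^4 - 4590*z^3 + 2601*z^2/4 + 81*z/2 - 51/8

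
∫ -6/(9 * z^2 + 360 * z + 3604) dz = acot(3*z/2 + 30) + C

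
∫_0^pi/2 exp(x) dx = -1 + exp(pi/2)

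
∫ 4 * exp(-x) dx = -4*exp(-x) + C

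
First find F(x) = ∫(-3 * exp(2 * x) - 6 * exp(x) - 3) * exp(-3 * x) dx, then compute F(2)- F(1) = -(exp(-1) + 1)^3 + (exp(-2) + 1)^3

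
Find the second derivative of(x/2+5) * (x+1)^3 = 6*x^2 + 39*x + 33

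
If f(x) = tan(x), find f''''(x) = 24*tan(x)^5 + 40*tan(x)^3 + 16*tan(x)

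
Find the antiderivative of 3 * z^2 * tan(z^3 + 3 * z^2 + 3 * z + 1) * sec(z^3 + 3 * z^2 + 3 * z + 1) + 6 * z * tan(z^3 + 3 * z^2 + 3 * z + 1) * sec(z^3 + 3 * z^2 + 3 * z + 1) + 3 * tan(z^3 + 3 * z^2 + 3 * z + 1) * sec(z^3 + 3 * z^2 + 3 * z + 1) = sec((z + 1)^3) + C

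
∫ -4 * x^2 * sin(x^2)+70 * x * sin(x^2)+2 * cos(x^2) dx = (2*x - 35)*cos(x^2) + C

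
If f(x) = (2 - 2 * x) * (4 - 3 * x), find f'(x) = 12*x - 14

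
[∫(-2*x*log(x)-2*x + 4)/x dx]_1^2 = 0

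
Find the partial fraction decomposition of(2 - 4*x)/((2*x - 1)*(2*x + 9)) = -2/(2*x + 9)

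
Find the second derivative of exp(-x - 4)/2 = exp(-x - 4)/2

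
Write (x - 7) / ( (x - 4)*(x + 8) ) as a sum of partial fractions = 5/(4*(x + 8)) - 1/(4*(x - 4))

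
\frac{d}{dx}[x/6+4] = 1/6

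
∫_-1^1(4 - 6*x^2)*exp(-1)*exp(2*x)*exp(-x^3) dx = 2 - 2*exp(-2)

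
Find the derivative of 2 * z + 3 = 2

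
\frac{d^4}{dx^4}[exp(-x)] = exp(-x)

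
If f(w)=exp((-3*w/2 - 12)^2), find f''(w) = 81*w^2*exp(9*w^2/4 + 36*w + 144)/4 + 324*w*exp(9*w^2/4 + 36*w + 144) + 2601*exp(9*w^2/4 + 36*w + 144)/2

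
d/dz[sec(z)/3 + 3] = tan(z)*sec(z)/3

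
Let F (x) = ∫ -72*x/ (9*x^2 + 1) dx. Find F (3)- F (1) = -4*log(82) + 4*log(10)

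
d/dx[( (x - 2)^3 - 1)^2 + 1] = 6*x^5 - 60*x^4 + 240*x^3 - 486*x^2 + 504*x - 216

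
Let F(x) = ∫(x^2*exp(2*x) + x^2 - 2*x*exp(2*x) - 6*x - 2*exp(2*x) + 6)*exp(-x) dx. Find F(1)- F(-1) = -6*exp(-1) + 6*E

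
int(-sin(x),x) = cos(x) + C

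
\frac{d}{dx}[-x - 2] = -1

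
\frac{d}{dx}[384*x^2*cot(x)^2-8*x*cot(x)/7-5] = -768*x^2*cos(x)/sin(x)^3 - 768*x + 5384*x/(7*sin(x)^2) - 8/(7*tan(x))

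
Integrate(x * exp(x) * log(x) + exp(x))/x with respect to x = exp(x)*log(x) + C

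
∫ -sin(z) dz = cos(z) + C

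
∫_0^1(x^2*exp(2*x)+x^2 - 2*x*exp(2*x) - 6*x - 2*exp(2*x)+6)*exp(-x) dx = -E + exp(-1)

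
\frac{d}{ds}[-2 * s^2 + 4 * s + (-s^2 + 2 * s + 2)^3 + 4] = -6*s^5 + 30*s^4 - 24*s^3 - 48*s^2 + 20*s + 28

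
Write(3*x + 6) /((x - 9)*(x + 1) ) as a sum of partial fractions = -3/(10*(x + 1)) + 33/(10*(x - 9))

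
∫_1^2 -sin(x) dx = -cos(1) + cos(2)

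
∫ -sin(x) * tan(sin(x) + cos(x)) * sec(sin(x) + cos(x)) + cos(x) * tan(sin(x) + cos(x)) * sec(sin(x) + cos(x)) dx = sec(sin(x) + cos(x)) + C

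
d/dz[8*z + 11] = 8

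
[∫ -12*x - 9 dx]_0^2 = -42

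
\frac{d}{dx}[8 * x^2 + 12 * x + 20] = 16*x + 12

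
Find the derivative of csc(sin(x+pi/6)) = -cos(x + pi/6)*cot(sin(x + pi/6))*csc(sin(x + pi/6))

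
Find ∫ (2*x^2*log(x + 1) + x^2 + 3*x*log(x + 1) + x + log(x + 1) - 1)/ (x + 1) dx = (x^2 + x - 1)*log(x + 1) + C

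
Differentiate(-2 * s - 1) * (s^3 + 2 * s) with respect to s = -8*s^3 - 3*s^2 - 8*s - 2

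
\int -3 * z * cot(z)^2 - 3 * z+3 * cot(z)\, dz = 3*z*cot(z) + C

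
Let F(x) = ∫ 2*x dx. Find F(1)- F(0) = 1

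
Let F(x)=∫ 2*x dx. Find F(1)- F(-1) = 0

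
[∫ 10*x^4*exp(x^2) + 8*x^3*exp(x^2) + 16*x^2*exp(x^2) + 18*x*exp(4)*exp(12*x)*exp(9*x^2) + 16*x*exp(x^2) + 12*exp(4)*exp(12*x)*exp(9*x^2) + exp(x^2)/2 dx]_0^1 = -exp(4) - 4 + 27*E/2 + exp(25)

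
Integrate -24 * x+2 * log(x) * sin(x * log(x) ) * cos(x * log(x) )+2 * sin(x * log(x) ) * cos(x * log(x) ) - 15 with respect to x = -3*x*(4*x + 5) + sin(x*log(x))^2 + C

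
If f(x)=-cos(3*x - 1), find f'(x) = 3*sin(3*x - 1)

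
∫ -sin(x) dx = cos(x) + C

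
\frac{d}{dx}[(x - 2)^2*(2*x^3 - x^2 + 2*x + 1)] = 10*x^4 - 36*x^3 + 42*x^2 - 22*x + 4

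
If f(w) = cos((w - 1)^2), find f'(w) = 2*(1 - w)*sin(w^2 - 2*w + 1)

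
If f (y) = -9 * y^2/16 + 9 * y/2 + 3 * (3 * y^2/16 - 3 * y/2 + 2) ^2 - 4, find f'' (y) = 81*y^2/64 - 81*y/8 + 135/8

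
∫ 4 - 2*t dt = -t^2 + 4*t + C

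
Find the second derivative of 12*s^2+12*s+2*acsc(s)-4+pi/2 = (24*s^5 - 48*s^3 + 4*s^2*sqrt(1 - 1/s^2) + 24*s - 2*sqrt(1 - 1/s^2))/(s^5 - 2*s^3 + s)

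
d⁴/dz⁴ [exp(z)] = exp(z)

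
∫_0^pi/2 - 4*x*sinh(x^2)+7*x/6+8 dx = -2*cosh(pi^2/4) + 7*pi^2/48 + 2 + 4*pi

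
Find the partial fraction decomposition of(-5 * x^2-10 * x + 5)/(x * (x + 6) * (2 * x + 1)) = -35/(11*(2*x + 1)) - 115/(66*(x + 6)) + 5/(6*x)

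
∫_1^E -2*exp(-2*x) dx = -exp(-2) + exp(-2*E)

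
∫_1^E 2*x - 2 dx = (1 - E)^2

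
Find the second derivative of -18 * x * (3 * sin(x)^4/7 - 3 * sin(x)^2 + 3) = 216*x*(1 - cos(2*x))^2/7 + 1080*x*cos(2*x)/7 - 324*x/7 + 648*sin(2*x)/7 + 54*sin(4*x)/7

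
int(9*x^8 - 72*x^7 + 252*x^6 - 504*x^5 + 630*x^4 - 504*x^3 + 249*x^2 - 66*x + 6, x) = x^9 - 9*x^8 + 36*x^7 - 84*x^6 + 126*x^5 - 126*x^4 + 83*x^3 - 33*x^2 + 6*x + C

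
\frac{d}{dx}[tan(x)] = cos(x)^(-2)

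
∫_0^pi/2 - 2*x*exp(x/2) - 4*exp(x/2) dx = -2*pi*exp(pi/4)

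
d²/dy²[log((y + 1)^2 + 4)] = (-2*y^2 - 4*y + 6)/(y^4 + 4*y^3 + 14*y^2 + 20*y + 25)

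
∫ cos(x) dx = sin(x) + C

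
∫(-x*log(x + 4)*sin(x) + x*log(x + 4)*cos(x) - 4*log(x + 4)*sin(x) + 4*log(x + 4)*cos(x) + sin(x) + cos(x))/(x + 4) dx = sqrt(2)*log(x + 4)*sin(x + pi/4) + C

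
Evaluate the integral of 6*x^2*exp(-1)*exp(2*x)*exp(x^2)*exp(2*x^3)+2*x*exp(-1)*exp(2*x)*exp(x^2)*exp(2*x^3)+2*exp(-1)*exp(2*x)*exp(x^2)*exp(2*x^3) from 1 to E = -exp(4) + exp(-1 + 2*E + exp(2) + 2*exp(3))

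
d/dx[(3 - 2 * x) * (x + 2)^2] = -6*x^2 - 10*x + 4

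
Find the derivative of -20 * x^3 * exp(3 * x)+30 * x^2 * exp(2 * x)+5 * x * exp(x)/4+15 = -60*x^3*exp(3*x) - 60*x^2*exp(3*x) + 60*x^2*exp(2*x) + 60*x*exp(2*x) + 5*x*exp(x)/4 + 5*exp(x)/4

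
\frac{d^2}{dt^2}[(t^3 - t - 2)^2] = 30*t^4 - 24*t^2 - 24*t + 2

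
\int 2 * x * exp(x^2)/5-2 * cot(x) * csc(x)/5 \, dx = exp(x^2)/5 + 2*csc(x)/5 + C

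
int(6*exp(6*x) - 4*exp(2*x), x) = (exp(4*x) - 2)*exp(2*x) + C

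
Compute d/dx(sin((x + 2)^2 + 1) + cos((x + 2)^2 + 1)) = -2*x*sin(x^2 + 4*x + 5) + 2*x*cos(x^2 + 4*x + 5) - 4*sin(x^2 + 4*x + 5) + 4*cos(x^2 + 4*x + 5)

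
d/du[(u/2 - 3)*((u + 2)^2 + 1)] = 3*u^2/2 - 2*u - 19/2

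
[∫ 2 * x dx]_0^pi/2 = pi^2/4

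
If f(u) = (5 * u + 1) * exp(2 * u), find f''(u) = 20*u*exp(2*u) + 24*exp(2*u)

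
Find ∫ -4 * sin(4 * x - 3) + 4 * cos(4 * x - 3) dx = sin(4*x - 3) + cos(4*x - 3) + C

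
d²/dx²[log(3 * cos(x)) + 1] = -1/cos(x)^2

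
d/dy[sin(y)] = cos(y)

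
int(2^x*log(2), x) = 2^x + C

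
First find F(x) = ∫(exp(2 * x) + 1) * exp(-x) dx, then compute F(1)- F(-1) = -2*exp(-1) + 2*E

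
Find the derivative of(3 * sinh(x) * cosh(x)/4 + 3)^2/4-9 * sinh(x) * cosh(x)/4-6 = 9*sinh(4*x)/128 - 9*cosh(2*x)/8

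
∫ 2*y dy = y^2 + C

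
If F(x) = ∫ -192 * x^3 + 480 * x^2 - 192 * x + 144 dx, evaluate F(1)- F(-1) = 608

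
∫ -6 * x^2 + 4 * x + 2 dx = -2*x^3 + 2*x^2 + 2*x + C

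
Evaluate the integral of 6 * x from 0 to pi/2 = 3*pi^2/4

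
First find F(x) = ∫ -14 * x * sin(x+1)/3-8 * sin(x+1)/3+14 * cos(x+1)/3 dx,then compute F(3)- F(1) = 50*cos(4)/3 - 22*cos(2)/3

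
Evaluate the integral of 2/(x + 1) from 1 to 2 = -2*log(2) + 2*log(3)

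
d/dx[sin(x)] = cos(x)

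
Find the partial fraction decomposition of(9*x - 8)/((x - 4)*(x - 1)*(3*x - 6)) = 1/(9*(x - 1)) - 5/(3*(x - 2)) + 14/(9*(x - 4))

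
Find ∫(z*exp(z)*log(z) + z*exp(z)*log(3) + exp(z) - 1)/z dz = (exp(z) - 1)*log(3*z) + C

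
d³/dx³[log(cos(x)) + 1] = -2*sin(x)/cos(x)^3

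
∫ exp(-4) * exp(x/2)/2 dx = exp(x/2 - 4) + C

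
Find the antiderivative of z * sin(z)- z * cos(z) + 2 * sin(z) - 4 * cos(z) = -sqrt(2)*(z + 3)*sin(z + pi/4) + C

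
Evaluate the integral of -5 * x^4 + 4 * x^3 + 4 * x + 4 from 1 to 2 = -6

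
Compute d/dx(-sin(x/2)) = -cos(x/2)/2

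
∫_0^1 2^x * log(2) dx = 1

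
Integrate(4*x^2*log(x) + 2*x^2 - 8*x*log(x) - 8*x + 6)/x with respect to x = 2*((x - 2)^2 - 1)*log(x) + C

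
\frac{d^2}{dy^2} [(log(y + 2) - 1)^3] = (-3*log(y + 2)^2 + 12*log(y + 2) - 9)/(y^2 + 4*y + 4)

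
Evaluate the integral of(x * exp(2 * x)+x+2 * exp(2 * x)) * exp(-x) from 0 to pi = (1 + pi)*(-exp(-pi) + exp(pi))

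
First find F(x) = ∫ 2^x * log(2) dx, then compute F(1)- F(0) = 1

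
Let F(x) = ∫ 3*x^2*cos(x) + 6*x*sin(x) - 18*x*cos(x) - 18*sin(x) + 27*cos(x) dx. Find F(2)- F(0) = 3*sin(2)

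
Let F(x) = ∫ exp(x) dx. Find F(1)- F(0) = -1 + E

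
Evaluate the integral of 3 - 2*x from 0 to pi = -pi^2 + 3*pi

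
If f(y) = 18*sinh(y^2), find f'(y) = 36*y*cosh(y^2)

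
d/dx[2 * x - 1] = 2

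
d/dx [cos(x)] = -sin(x)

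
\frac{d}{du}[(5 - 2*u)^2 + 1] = 8*u - 20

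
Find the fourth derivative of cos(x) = cos(x)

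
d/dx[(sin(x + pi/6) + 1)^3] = 3*sin(x + pi/6)^2*cos(x + pi/6) + 3*sin(2*x + pi/3) + 3*cos(x + pi/6)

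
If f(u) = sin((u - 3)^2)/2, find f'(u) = (u - 3)*cos(u^2 - 6*u + 9)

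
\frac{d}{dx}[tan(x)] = cos(x)^(-2)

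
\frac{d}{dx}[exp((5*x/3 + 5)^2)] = 50*x*exp(25*x^2/9 + 50*x/3 + 25)/9 + 50*exp(25*x^2/9 + 50*x/3 + 25)/3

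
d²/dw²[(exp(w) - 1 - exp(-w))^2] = (4*exp(4*w) - 2*exp(3*w) + 2*exp(w) + 4)*exp(-2*w)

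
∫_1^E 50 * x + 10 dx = -36 + (1 + 5*E)^2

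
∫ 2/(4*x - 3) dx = log(4*x - 3)/2 + C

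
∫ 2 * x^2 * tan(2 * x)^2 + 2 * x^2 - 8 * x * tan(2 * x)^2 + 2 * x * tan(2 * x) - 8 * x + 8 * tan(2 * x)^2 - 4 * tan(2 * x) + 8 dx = (x - 2)^2*tan(2*x) + C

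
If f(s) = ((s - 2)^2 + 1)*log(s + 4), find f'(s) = (2*s^2*log(s + 4) + s^2 + 4*s*log(s + 4) - 4*s - 16*log(s + 4) + 5)/(s + 4)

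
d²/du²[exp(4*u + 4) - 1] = 16*exp(4*u + 4)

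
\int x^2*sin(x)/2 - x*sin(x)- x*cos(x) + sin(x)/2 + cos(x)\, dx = (-x^2/2 + x - 1/2)*cos(x) + C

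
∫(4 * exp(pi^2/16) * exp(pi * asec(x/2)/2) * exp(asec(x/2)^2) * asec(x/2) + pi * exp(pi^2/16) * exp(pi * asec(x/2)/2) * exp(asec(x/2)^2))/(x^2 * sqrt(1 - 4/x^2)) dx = exp((4*asec(x/2) + pi)^2/16) + C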